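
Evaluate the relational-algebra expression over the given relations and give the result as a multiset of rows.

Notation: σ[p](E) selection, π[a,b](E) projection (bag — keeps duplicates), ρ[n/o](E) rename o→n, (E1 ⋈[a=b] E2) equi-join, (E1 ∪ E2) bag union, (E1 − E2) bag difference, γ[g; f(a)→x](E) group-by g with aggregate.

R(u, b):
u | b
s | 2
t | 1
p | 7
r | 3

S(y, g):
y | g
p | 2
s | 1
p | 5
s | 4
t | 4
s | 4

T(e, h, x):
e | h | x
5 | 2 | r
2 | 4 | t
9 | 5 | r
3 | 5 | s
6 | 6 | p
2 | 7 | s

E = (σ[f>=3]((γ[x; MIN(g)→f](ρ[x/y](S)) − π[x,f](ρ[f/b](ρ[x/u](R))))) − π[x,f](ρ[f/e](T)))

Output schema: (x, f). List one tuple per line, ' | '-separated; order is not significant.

Stepwise |·|:
  S → 6
  ρ[x/y](S) → 6
  γ[x; MIN(g)→f](ρ[x/y](S)) → 3
  R → 4
  ρ[x/u](R) → 4
  ρ[f/b](ρ[x/u](R)) → 4
  π[x,f](ρ[f/b](ρ[x/u](R))) → 4
  (γ[x; MIN(g)→f](ρ[x/y](S)) − π[x,f](ρ[f/b](ρ[x/u](R)))) → 3
  σ[f>=3]((γ[x; MIN(g)→f](ρ[x/y](S)) − π[x,f](ρ[f/b](ρ[x/u](R))))) → 1
  T → 6
  ρ[f/e](T) → 6
  π[x,f](ρ[f/e](T)) → 6
  (σ[f>=3]((γ[x; MIN(g)→f](ρ[x/y](S)) − π[x,f](ρ[f/b](ρ[x/u](R))))) − π[x,f](ρ[f/e](T))) → 1

== RESULT ==
x | f
t | 4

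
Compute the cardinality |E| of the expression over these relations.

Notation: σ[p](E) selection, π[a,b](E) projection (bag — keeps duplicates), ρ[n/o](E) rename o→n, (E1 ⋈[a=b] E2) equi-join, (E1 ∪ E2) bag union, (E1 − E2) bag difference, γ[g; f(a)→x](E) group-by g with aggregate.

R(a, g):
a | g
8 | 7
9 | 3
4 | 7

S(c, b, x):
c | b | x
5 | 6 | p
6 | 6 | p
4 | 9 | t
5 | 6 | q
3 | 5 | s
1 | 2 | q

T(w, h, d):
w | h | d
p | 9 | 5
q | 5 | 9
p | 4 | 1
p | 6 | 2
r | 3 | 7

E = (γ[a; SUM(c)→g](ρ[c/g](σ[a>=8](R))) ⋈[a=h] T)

Row counts bottom-up:
  R → 3
  σ[a>=8](R) → 2
  ρ[c/g](σ[a>=8](R)) → 2
  γ[a; SUM(c)→g](ρ[c/g](σ[a>=8](R))) → 2
  T → 5
  (γ[a; SUM(c)→g](ρ[c/g](σ[a>=8](R))) ⋈[a=h] T) → 1

|E| = 1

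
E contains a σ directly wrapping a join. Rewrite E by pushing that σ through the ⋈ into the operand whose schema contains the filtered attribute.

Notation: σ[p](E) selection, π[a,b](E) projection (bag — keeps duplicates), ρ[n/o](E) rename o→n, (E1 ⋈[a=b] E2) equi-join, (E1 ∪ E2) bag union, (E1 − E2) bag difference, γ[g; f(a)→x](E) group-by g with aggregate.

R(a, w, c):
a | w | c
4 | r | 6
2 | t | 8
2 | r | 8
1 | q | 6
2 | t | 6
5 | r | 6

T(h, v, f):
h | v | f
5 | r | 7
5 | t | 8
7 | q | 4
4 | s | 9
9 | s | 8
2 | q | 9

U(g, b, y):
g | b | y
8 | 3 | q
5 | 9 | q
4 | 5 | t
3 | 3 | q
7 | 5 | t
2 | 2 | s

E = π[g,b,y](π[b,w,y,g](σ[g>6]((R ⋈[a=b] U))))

σ filters on g, owned by the right side.
E' = π[g,b,y](π[b,w,y,g]((R ⋈[a=b] σ[g>6](U))))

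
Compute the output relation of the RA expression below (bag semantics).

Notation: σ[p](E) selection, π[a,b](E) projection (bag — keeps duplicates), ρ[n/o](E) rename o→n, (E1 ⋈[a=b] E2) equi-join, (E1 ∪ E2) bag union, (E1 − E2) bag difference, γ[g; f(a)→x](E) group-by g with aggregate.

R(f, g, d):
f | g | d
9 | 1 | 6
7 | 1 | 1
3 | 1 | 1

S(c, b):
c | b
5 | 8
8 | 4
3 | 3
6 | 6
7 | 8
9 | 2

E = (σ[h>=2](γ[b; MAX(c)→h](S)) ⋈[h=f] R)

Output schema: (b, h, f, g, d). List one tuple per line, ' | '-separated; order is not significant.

Stepwise |·|:
  S → 6
  γ[b; MAX(c)→h](S) → 5
  σ[h>=2](γ[b; MAX(c)→h](S)) → 5
  R → 3
  (σ[h>=2](γ[b; MAX(c)→h](S)) ⋈[h=f] R) → 3

== RESULT ==
b | h | f | g | d
2 | 9 | 9 | 1 | 6
3 | 3 | 3 | 1 | 1
8 | 7 | 7 | 1 | 1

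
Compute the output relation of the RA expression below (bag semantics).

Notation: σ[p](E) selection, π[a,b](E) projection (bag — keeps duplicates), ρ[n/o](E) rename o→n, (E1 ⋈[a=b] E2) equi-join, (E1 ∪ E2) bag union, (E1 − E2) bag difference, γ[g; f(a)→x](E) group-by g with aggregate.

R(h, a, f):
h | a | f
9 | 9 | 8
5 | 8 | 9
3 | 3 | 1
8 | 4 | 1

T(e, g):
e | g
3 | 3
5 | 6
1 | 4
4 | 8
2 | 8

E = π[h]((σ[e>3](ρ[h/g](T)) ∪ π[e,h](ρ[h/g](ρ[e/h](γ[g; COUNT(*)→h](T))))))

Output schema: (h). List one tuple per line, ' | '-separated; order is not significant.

Row counts bottom-up:
  T → 5
  ρ[h/g](T) → 5
  σ[e>3](ρ[h/g](T)) → 2
  T → 5
  γ[g; COUNT(*)→h](T) → 4
  ρ[e/h](γ[g; COUNT(*)→h](T)) → 4
  ρ[h/g](ρ[e/h](γ[g; COUNT(*)→h](T))) → 4
  π[e,h](ρ[h/g](ρ[e/h](γ[g; COUNT(*)→h](T)))) → 4
  (σ[e>3](ρ[h/g](T)) ∪ π[e,h](ρ[h/g](ρ[e/h](γ[g; COUNT(*)→h](T))))) → 6
  π[h]((σ[e>3](ρ[h/g](T)) ∪ π[e,h](ρ[h/g](ρ[e/h](γ[g; COUNT(*)→h](T)))))) → 6

== RESULT ==
h
3
4
6
6
8
8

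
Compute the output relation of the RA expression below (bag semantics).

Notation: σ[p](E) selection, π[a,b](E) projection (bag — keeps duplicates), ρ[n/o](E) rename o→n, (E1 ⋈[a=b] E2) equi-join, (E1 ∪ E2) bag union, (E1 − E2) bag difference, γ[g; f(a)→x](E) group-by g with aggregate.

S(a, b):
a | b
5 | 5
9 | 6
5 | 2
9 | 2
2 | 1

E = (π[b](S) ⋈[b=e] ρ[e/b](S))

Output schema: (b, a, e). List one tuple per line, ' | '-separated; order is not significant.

Stepwise |·|:
  S → 5
  π[b](S) → 5
  S → 5
  ρ[e/b](S) → 5
  (π[b](S) ⋈[b=e] ρ[e/b](S)) → 7

== RESULT ==
b | a | e
1 | 2 | 1
2 | 5 | 2
2 | 5 | 2
2 | 9 | 2
2 | 9 | 2
5 | 5 | 5
6 | 9 | 6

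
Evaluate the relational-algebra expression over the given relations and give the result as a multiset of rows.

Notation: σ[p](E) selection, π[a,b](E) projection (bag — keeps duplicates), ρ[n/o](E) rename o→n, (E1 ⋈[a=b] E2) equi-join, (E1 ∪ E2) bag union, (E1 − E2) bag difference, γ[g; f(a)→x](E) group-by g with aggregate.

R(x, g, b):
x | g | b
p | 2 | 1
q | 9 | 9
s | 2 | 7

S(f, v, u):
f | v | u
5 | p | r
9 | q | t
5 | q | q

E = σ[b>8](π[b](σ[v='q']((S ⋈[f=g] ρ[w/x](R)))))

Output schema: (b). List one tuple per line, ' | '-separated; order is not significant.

Row counts bottom-up:
  S → 3
  R → 3
  ρ[w/x](R) → 3
  (S ⋈[f=g] ρ[w/x](R)) → 1
  σ[v='q']((S ⋈[f=g] ρ[w/x](R))) → 1
  π[b](σ[v='q']((S ⋈[f=g] ρ[w/x](R)))) → 1
  σ[b>8](π[b](σ[v='q']((S ⋈[f=g] ρ[w/x](R))))) → 1

== RESULT ==
b
9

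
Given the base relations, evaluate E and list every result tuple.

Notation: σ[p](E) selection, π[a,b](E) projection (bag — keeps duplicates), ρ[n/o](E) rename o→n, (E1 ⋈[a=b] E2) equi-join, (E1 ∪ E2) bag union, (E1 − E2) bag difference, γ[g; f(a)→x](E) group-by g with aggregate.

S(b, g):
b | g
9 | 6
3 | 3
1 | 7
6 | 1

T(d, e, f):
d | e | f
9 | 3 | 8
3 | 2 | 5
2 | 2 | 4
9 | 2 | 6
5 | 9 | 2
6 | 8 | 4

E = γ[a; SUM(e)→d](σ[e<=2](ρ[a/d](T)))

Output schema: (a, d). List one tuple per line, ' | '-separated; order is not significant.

Row counts bottom-up:
  T → 6
  ρ[a/d](T) → 6
  σ[e<=2](ρ[a/d](T)) → 3
  γ[a; SUM(e)→d](σ[e<=2](ρ[a/d](T))) → 3

== RESULT ==
a | d
2 | 2
3 | 2
9 | 2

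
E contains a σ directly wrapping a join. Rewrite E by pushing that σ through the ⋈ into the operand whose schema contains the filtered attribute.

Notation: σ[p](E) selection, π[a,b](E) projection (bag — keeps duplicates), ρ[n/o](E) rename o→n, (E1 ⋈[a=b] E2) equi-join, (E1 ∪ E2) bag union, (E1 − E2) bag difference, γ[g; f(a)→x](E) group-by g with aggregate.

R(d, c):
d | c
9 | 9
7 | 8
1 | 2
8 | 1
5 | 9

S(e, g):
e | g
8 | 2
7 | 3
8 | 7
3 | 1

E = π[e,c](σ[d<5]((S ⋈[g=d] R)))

σ filters on d, owned by the right side.
E' = π[e,c]((S ⋈[g=d] σ[d<5](R)))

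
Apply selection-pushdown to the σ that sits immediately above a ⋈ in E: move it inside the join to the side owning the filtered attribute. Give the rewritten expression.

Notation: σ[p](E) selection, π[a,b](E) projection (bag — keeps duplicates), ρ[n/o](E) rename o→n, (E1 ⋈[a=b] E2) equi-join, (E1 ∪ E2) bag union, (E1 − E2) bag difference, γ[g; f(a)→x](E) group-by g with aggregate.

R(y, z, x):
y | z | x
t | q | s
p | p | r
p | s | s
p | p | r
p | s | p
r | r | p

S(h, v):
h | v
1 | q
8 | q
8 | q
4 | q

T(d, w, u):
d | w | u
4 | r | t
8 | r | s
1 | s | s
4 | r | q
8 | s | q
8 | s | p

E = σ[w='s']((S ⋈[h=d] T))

σ filters on w, owned by the right side.
E' = (S ⋈[h=d] σ[w='s'](T))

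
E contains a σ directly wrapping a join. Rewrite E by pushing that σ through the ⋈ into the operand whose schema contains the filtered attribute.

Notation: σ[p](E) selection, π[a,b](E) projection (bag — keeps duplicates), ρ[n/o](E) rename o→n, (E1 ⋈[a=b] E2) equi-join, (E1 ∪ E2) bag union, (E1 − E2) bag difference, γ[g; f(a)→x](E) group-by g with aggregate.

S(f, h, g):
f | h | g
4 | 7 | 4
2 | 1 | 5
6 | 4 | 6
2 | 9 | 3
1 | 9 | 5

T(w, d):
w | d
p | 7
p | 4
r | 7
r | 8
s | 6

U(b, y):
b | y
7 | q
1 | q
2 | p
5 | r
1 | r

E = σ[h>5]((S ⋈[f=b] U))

σ filters on h, owned by the left side.
E' = (σ[h>5](S) ⋈[f=b] U)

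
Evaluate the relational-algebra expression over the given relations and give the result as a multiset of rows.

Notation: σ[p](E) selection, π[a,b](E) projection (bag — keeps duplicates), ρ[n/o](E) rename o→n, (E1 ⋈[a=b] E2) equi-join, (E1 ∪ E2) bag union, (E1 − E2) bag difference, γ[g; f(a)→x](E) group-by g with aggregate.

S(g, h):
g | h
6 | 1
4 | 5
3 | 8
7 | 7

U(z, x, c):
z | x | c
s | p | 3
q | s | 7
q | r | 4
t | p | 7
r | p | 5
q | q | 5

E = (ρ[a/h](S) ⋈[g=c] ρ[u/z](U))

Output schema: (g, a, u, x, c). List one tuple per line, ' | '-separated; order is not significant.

Subexpression sizes:
  S → 4
  ρ[a/h](S) → 4
  U → 6
  ρ[u/z](U) → 6
  (ρ[a/h](S) ⋈[g=c] ρ[u/z](U)) → 4

== RESULT ==
g | a | u | x | c
3 | 8 | s | p | 3
4 | 5 | q | r | 4
7 | 7 | q | s | 7
7 | 7 | t | p | 7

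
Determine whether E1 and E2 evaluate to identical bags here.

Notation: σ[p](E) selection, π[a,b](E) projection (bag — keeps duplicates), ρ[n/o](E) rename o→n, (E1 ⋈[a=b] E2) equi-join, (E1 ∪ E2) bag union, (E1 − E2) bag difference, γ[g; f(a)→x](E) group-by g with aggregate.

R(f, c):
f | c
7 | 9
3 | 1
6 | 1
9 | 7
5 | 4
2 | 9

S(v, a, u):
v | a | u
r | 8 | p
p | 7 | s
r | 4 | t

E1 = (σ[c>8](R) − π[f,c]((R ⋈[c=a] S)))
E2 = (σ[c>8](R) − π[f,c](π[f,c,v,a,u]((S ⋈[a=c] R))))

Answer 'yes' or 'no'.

E1 stepwise |·|:
  R → 6
  σ[c>8](R) → 2
  R → 6
  S → 3
  (R ⋈[c=a] S) → 2
  π[f,c]((R ⋈[c=a] S)) → 2
  (σ[c>8](R) − π[f,c]((R ⋈[c=a] S))) → 2
E2 stepwise |·|:
  R → 6
  σ[c>8](R) → 2
  S → 3
  R → 6
  (S ⋈[a=c] R) → 2
  π[f,c,v,a,u]((S ⋈[a=c] R)) → 2
  π[f,c](π[f,c,v,a,u]((S ⋈[a=c] R))) → 2
  (σ[c>8](R) − π[f,c](π[f,c,v,a,u]((S ⋈[a=c] R)))) → 2

E1 and E2 produce the same multiset:
f | c
2 | 9
7 | 9

yes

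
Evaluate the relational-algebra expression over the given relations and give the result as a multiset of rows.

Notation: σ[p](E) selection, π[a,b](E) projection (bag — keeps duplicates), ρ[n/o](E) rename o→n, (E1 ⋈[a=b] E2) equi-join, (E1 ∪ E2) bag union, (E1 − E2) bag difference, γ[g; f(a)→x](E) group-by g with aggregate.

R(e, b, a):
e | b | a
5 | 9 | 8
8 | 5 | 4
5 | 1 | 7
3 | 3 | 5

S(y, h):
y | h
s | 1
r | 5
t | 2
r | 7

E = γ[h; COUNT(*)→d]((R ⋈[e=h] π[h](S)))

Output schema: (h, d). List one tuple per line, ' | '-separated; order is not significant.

Stepwise |·|:
  R → 4
  S → 4
  π[h](S) → 4
  (R ⋈[e=h] π[h](S)) → 2
  γ[h; COUNT(*)→d]((R ⋈[e=h] π[h](S))) → 1

== RESULT ==
h | d
5 | 2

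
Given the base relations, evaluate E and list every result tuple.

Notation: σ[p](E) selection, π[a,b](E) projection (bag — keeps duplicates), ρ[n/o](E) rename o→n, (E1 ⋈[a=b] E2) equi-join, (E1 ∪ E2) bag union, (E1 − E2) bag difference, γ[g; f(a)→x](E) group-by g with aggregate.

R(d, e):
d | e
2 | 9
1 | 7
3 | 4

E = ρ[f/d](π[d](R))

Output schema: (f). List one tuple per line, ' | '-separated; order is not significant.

Subexpression sizes:
  R → 3
  π[d](R) → 3
  ρ[f/d](π[d](R)) → 3

== RESULT ==
f
1
2
3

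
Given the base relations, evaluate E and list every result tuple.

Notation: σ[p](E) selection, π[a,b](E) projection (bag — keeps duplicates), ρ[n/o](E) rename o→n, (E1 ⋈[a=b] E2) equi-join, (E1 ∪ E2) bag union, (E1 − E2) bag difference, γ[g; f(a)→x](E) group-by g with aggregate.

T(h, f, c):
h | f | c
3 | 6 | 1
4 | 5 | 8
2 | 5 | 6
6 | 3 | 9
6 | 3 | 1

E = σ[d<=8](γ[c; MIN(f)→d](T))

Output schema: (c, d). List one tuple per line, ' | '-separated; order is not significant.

Per-node cardinality:
  T → 5
  γ[c; MIN(f)→d](T) → 4
  σ[d<=8](γ[c; MIN(f)→d](T)) → 4

== RESULT ==
c | d
1 | 3
6 | 5
8 | 5
9 | 3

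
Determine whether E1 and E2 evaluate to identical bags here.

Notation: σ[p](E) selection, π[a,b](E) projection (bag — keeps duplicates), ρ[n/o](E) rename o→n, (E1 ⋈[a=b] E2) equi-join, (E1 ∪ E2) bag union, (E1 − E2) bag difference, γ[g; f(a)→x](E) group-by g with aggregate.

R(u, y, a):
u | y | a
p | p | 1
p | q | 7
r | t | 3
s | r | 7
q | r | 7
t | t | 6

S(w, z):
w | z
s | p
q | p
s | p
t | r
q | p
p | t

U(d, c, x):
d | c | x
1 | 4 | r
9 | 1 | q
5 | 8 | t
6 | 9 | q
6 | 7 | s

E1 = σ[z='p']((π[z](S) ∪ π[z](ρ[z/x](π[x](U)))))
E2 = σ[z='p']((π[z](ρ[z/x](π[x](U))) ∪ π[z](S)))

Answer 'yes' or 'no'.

E1 per-node cardinality:
  S → 6
  π[z](S) → 6
  U → 5
  π[x](U) → 5
  ρ[z/x](π[x](U)) → 5
  π[z](ρ[z/x](π[x](U))) → 5
  (π[z](S) ∪ π[z](ρ[z/x](π[x](U)))) → 11
  σ[z='p']((π[z](S) ∪ π[z](ρ[z/x](π[x](U))))) → 4
E2 per-node cardinality:
  U → 5
  π[x](U) → 5
  ρ[z/x](π[x](U)) → 5
  π[z](ρ[z/x](π[x](U))) → 5
  S → 6
  π[z](S) → 6
  (π[z](ρ[z/x](π[x](U))) ∪ π[z](S)) → 11
  σ[z='p']((π[z](ρ[z/x](π[x](U))) ∪ π[z](S))) → 4

E1 and E2 produce the same multiset:
z
p
p
p
p

yes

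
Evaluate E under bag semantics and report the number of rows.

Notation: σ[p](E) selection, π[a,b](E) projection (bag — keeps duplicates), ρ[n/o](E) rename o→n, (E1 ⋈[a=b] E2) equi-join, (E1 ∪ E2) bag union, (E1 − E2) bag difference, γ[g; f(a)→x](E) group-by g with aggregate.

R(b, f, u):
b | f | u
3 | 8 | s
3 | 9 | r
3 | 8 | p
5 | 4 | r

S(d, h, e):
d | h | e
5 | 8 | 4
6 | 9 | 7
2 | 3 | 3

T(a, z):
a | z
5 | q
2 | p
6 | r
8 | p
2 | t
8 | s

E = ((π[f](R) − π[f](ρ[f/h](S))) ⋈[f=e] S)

Per-node cardinality:
  R → 4
  π[f](R) → 4
  S → 3
  ρ[f/h](S) → 3
  π[f](ρ[f/h](S)) → 3
  (π[f](R) − π[f](ρ[f/h](S))) → 2
  S → 3
  ((π[f](R) − π[f](ρ[f/h](S))) ⋈[f=e] S) → 1

|E| = 1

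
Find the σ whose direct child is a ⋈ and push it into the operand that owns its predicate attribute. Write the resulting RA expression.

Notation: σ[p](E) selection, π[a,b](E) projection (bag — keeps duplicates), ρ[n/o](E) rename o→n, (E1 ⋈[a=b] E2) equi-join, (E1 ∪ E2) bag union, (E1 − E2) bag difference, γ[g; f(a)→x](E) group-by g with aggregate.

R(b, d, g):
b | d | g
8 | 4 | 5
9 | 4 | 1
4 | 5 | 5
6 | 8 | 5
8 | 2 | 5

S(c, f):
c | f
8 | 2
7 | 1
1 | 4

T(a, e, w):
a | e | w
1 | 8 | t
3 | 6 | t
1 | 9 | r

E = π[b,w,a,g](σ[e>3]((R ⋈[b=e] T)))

σ filters on e, owned by the right side.
E' = π[b,w,a,g]((R ⋈[b=e] σ[e>3](T)))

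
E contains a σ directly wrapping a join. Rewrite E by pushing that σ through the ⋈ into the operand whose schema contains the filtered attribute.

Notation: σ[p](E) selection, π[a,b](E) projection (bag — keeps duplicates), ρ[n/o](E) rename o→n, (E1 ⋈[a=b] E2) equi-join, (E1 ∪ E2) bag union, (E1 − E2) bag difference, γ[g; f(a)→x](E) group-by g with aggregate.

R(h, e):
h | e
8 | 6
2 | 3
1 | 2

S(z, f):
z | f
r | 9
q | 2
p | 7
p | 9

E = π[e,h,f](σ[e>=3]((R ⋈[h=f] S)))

σ filters on e, owned by the left side.
E' = π[e,h,f]((σ[e>=3](R) ⋈[h=f] S))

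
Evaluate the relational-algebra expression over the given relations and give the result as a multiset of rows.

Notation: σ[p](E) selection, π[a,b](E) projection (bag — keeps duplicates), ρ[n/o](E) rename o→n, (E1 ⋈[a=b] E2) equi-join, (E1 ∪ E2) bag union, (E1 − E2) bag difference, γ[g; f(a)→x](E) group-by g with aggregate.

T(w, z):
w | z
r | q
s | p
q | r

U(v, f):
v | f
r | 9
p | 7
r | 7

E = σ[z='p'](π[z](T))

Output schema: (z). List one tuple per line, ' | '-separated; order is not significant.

Subexpression sizes:
  T → 3
  π[z](T) → 3
  σ[z='p'](π[z](T)) → 1

== RESULT ==
z
p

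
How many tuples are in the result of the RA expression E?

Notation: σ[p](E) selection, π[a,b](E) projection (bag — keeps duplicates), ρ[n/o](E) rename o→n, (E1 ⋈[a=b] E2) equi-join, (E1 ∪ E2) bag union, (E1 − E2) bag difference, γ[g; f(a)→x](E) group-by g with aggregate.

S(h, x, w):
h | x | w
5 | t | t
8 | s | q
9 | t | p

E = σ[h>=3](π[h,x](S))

Subexpression sizes:
  S → 3
  π[h,x](S) → 3
  σ[h>=3](π[h,x](S)) → 3

|E| = 3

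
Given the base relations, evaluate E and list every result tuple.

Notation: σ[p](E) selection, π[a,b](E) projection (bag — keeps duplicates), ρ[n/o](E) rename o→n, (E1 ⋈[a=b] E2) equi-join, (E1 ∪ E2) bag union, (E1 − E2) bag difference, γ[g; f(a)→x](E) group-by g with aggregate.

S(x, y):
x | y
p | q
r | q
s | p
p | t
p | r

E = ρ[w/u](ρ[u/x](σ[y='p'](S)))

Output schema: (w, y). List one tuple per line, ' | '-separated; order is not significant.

Row counts bottom-up:
  S → 5
  σ[y='p'](S) → 1
  ρ[u/x](σ[y='p'](S)) → 1
  ρ[w/u](ρ[u/x](σ[y='p'](S))) → 1

== RESULT ==
w | y
s | p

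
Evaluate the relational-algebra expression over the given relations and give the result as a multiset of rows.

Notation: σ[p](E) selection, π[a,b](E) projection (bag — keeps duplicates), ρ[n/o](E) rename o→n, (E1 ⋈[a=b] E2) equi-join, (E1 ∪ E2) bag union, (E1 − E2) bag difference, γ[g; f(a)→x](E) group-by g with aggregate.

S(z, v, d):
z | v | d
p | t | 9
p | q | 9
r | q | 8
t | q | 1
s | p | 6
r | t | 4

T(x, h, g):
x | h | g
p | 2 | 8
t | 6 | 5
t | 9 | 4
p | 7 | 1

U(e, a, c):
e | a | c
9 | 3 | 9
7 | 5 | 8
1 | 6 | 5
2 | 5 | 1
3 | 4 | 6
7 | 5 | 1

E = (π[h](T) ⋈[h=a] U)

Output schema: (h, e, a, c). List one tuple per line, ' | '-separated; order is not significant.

Per-node cardinality:
  T → 4
  π[h](T) → 4
  U → 6
  (π[h](T) ⋈[h=a] U) → 1

== RESULT ==
h | e | a | c
6 | 1 | 6 | 5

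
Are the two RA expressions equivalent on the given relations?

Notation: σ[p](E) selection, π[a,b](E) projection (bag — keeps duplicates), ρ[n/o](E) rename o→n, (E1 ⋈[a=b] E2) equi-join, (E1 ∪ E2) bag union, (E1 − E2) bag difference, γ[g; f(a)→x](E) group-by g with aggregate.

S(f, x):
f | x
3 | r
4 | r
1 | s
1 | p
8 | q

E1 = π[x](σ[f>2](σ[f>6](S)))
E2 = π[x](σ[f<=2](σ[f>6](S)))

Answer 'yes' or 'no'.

E1 subexpression sizes:
  S → 5
  σ[f>6](S) → 1
  σ[f>2](σ[f>6](S)) → 1
  π[x](σ[f>2](σ[f>6](S))) → 1
E2 subexpression sizes:
  S → 5
  σ[f>6](S) → 1
  σ[f<=2](σ[f>6](S)) → 0
  π[x](σ[f<=2](σ[f>6](S))) → 0

E1 result:
x
q
E2 result:
x
(0 rows)
Witness: ('q',) appears 1× in E1 but 0× in E2.

no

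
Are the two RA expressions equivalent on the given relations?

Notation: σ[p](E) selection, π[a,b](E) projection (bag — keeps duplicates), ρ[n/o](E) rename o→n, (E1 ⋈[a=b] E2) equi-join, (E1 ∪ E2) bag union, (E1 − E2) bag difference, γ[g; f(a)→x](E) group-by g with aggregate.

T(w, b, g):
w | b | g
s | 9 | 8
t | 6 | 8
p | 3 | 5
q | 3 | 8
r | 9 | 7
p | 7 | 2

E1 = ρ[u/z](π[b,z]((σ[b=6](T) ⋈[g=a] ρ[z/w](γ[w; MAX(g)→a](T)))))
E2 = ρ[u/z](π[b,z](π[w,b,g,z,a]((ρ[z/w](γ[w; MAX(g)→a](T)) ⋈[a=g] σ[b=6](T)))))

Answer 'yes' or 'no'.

E1 subexpression sizes:
  T → 6
  σ[b=6](T) → 1
  T → 6
  γ[w; MAX(g)→a](T) → 5
  ρ[z/w](γ[w; MAX(g)→a](T)) → 5
  (σ[b=6](T) ⋈[g=a] ρ[z/w](γ[w; MAX(g)→a](T))) → 3
  π[b,z]((σ[b=6](T) ⋈[g=a] ρ[z/w](γ[w; MAX(g)→a](T)))) → 3
  ρ[u/z](π[b,z]((σ[b=6](T) ⋈[g=a] ρ[z/w](γ[w; MAX(g)→a](T))))) → 3
E2 subexpression sizes:
  T → 6
  γ[w; MAX(g)→a](T) → 5
  ρ[z/w](γ[w; MAX(g)→a](T)) → 5
  T → 6
  σ[b=6](T) → 1
  (ρ[z/w](γ[w; MAX(g)→a](T)) ⋈[a=g] σ[b=6](T)) → 3
  π[w,b,g,z,a]((ρ[z/w](γ[w; MAX(g)→a](T)) ⋈[a=g] σ[b=6](T))) → 3
  π[b,z](π[w,b,g,z,a]((ρ[z/w](γ[w; MAX(g)→a](T)) ⋈[a=g] σ[b=6](T)))) → 3
  ρ[u/z](π[b,z](π[w,b,g,z,a]((ρ[z/w](γ[w; MAX(g)→a](T)) ⋈[a=g] σ[b=6](T))))) → 3

E1 and E2 produce the same multiset:
b | u
6 | q
6 | s
6 | t

yes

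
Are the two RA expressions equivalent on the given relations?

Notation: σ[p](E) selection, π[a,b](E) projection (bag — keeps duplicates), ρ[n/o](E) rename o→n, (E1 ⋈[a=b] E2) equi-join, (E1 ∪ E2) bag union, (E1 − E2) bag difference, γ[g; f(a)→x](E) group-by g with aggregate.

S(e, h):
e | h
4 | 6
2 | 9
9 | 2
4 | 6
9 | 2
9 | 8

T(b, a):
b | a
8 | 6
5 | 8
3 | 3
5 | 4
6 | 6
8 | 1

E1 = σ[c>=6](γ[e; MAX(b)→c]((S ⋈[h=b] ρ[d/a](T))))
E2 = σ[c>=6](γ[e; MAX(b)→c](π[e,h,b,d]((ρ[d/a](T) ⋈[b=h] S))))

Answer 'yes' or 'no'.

E1 subexpression sizes:
  S → 6
  T → 6
  ρ[d/a](T) → 6
  (S ⋈[h=b] ρ[d/a](T)) → 4
  γ[e; MAX(b)→c]((S ⋈[h=b] ρ[d/a](T))) → 2
  σ[c>=6](γ[e; MAX(b)→c]((S ⋈[h=b] ρ[d/a](T)))) → 2
E2 subexpression sizes:
  T → 6
  ρ[d/a](T) → 6
  S → 6
  (ρ[d/a](T) ⋈[b=h] S) → 4
  π[e,h,b,d]((ρ[d/a](T) ⋈[b=h] S)) → 4
  γ[e; MAX(b)→c](π[e,h,b,d]((ρ[d/a](T) ⋈[b=h] S))) → 2
  σ[c>=6](γ[e; MAX(b)→c](π[e,h,b,d]((ρ[d/a](T) ⋈[b=h] S)))) → 2

E1 and E2 produce the same multiset:
e | c
4 | 6
9 | 8

yes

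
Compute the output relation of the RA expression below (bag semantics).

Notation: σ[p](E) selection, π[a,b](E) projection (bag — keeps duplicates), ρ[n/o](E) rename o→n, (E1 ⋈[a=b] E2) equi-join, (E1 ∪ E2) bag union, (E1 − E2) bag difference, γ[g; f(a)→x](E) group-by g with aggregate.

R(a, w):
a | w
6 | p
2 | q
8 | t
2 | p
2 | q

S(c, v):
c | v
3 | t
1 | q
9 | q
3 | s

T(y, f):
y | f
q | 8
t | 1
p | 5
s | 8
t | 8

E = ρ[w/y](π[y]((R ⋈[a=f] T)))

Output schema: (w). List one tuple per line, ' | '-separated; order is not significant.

Stepwise |·|:
  R → 5
  T → 5
  (R ⋈[a=f] T) → 3
  π[y]((R ⋈[a=f] T)) → 3
  ρ[w/y](π[y]((R ⋈[a=f] T))) → 3

== RESULT ==
w
q
s
t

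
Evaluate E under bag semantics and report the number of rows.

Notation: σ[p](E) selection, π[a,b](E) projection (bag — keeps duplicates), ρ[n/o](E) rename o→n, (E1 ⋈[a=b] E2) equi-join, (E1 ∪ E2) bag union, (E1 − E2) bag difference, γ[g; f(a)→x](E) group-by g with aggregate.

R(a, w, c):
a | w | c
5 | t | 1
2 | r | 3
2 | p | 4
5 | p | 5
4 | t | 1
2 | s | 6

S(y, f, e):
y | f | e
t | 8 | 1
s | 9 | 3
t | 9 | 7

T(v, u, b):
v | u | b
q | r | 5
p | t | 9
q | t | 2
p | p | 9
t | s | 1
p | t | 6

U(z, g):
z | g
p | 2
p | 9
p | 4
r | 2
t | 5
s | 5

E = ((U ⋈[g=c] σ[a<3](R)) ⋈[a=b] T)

Per-node cardinality:
  U → 6
  R → 6
  σ[a<3](R) → 3
  (U ⋈[g=c] σ[a<3](R)) → 1
  T → 6
  ((U ⋈[g=c] σ[a<3](R)) ⋈[a=b] T) → 1

|E| = 1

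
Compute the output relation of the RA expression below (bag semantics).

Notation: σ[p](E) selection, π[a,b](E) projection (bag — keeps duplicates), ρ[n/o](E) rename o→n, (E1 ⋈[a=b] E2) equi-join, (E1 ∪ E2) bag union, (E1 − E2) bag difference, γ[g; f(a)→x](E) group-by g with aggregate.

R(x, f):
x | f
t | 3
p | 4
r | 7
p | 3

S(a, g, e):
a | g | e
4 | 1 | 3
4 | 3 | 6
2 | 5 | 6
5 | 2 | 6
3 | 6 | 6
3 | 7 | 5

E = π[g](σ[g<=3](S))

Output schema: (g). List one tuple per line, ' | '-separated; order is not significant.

Subexpression sizes:
  S → 6
  σ[g<=3](S) → 3
  π[g](σ[g<=3](S)) → 3

== RESULT ==
g
1
2
3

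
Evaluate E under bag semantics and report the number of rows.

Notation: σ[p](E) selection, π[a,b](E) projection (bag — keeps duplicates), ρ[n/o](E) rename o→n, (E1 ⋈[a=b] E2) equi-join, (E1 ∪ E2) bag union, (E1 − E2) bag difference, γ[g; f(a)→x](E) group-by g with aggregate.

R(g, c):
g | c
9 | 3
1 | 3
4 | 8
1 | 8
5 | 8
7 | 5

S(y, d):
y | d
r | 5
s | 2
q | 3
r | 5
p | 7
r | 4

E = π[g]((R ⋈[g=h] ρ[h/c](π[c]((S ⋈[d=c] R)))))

Row counts bottom-up:
  R → 6
  S → 6
  R → 6
  (S ⋈[d=c] R) → 4
  π[c]((S ⋈[d=c] R)) → 4
  ρ[h/c](π[c]((S ⋈[d=c] R))) → 4
  (R ⋈[g=h] ρ[h/c](π[c]((S ⋈[d=c] R)))) → 2
  π[g]((R ⋈[g=h] ρ[h/c](π[c]((S ⋈[d=c] R))))) → 2

|E| = 2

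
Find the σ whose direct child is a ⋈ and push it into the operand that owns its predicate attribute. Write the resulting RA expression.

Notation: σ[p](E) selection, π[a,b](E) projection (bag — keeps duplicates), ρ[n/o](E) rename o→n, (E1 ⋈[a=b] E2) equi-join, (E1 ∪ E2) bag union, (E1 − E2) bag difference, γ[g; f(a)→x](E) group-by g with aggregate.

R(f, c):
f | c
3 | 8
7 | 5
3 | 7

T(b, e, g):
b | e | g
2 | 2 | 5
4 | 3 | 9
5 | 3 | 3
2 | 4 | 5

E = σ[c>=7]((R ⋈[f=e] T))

σ filters on c, owned by the left side.
E' = (σ[c>=7](R) ⋈[f=e] T)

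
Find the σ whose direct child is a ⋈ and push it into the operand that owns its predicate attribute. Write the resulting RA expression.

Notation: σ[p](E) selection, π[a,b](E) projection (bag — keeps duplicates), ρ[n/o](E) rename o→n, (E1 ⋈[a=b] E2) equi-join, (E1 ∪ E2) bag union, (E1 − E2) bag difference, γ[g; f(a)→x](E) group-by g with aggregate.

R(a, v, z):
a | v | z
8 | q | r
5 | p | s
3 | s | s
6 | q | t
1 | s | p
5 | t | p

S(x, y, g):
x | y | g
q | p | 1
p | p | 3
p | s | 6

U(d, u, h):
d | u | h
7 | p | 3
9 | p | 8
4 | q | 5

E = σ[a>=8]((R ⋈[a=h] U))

σ filters on a, owned by the left side.
E' = (σ[a>=8](R) ⋈[a=h] U)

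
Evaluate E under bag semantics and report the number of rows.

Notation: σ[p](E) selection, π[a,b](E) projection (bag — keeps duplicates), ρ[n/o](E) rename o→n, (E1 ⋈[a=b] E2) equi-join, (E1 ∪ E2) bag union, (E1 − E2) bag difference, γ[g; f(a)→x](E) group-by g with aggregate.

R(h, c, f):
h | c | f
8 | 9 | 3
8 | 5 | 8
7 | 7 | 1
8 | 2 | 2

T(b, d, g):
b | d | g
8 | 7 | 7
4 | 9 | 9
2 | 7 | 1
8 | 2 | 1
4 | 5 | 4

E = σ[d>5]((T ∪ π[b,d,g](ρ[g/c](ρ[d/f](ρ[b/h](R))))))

Subexpression sizes:
  T → 5
  R → 4
  ρ[b/h](R) → 4
  ρ[d/f](ρ[b/h](R)) → 4
  ρ[g/c](ρ[d/f](ρ[b/h](R))) → 4
  π[b,d,g](ρ[g/c](ρ[d/f](ρ[b/h](R)))) → 4
  (T ∪ π[b,d,g](ρ[g/c](ρ[d/f](ρ[b/h](R))))) → 9
  σ[d>5]((T ∪ π[b,d,g](ρ[g/c](ρ[d/f](ρ[b/h](R)))))) → 4

|E| = 4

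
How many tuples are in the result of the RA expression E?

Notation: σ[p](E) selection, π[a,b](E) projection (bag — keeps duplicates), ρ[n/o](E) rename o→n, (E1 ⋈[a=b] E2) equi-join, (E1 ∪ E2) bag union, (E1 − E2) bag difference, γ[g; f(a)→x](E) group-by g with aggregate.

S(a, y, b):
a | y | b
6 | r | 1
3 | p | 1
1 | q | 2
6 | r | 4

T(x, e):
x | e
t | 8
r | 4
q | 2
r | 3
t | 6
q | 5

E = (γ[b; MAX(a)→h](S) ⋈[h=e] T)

Row counts bottom-up:
  S → 4
  γ[b; MAX(a)→h](S) → 3
  T → 6
  (γ[b; MAX(a)→h](S) ⋈[h=e] T) → 2

|E| = 2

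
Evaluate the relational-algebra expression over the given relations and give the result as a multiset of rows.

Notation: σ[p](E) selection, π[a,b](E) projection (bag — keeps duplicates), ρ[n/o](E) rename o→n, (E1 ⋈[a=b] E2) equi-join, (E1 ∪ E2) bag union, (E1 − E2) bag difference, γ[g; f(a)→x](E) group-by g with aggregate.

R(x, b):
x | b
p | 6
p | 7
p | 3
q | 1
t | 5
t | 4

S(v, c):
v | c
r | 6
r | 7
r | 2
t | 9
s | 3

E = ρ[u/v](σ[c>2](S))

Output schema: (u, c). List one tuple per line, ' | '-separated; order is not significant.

Subexpression sizes:
  S → 5
  σ[c>2](S) → 4
  ρ[u/v](σ[c>2](S)) → 4

== RESULT ==
u | c
r | 6
r | 7
s | 3
t | 9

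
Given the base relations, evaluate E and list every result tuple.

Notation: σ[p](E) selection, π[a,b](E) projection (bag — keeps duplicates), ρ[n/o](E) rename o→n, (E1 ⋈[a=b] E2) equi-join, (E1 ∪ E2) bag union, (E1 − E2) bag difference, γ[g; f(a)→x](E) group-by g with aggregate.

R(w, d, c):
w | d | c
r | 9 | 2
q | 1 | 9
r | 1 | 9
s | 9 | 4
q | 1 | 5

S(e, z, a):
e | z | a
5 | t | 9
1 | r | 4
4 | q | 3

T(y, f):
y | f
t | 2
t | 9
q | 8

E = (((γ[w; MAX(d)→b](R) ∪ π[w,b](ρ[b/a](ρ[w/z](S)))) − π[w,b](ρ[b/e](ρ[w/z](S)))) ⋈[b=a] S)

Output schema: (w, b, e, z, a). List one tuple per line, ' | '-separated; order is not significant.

Subexpression sizes:
  R → 5
  γ[w; MAX(d)→b](R) → 3
  S → 3
  ρ[w/z](S) → 3
  ρ[b/a](ρ[w/z](S)) → 3
  π[w,b](ρ[b/a](ρ[w/z](S))) → 3
  (γ[w; MAX(d)→b](R) ∪ π[w,b](ρ[b/a](ρ[w/z](S)))) → 6
  S → 3
  ρ[w/z](S) → 3
  ρ[b/e](ρ[w/z](S)) → 3
  π[w,b](ρ[b/e](ρ[w/z](S))) → 3
  ((γ[w; MAX(d)→b](R) ∪ π[w,b](ρ[b/a](ρ[w/z](S)))) − π[w,b](ρ[b/e](ρ[w/z](S)))) → 6
  S → 3
  (((γ[w; MAX(d)→b](R) ∪ π[w,b](ρ[b/a](ρ[w/z](S)))) − π[w,b](ρ[b/e](ρ[w/z](S)))) ⋈[b=a] S) → 5

== RESULT ==
w | b | e | z | a
q | 3 | 4 | q | 3
r | 4 | 1 | r | 4
r | 9 | 5 | t | 9
s | 9 | 5 | t | 9
t | 9 | 5 | t | 9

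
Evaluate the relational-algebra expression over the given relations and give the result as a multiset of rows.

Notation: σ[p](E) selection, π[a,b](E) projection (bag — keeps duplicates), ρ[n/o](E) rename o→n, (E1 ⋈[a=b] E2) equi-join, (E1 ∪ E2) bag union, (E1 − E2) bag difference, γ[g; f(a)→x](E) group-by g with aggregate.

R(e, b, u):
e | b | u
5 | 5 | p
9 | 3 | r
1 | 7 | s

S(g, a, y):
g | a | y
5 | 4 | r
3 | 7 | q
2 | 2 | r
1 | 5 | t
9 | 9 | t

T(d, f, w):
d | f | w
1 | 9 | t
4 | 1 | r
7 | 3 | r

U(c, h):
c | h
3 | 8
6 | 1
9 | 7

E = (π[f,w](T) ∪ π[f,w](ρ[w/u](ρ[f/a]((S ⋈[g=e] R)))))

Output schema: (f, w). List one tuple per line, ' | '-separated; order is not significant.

Subexpression sizes:
  T → 3
  π[f,w](T) → 3
  S → 5
  R → 3
  (S ⋈[g=e] R) → 3
  ρ[f/a]((S ⋈[g=e] R)) → 3
  ρ[w/u](ρ[f/a]((S ⋈[g=e] R))) → 3
  π[f,w](ρ[w/u](ρ[f/a]((S ⋈[g=e] R)))) → 3
  (π[f,w](T) ∪ π[f,w](ρ[w/u](ρ[f/a]((S ⋈[g=e] R))))) → 6

== RESULT ==
f | w
1 | r
3 | r
4 | p
5 | s
9 | r
9 | t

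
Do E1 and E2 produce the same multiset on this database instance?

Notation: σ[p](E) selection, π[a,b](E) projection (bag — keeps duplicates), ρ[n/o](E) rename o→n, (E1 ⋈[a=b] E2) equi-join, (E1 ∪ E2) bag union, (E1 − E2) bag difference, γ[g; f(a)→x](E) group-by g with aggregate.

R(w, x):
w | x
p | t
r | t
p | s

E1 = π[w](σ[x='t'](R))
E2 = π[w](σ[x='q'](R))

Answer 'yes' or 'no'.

E1 subexpression sizes:
  R → 3
  σ[x='t'](R) → 2
  π[w](σ[x='t'](R)) → 2
E2 subexpression sizes:
  R → 3
  σ[x='q'](R) → 0
  π[w](σ[x='q'](R)) → 0

E1 result:
w
p
r
E2 result:
w
(0 rows)
Witness: ('p',) appears 1× in E1 but 0× in E2.

no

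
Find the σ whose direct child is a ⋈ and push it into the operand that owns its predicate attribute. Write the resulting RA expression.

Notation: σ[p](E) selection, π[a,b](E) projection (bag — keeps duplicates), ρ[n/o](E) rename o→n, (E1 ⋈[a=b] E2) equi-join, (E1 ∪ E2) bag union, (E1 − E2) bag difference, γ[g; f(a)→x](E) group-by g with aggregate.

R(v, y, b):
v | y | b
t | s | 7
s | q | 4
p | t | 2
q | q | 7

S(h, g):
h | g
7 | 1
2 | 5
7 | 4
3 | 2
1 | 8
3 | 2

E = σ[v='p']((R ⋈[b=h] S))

σ filters on v, owned by the left side.
E' = (σ[v='p'](R) ⋈[b=h] S)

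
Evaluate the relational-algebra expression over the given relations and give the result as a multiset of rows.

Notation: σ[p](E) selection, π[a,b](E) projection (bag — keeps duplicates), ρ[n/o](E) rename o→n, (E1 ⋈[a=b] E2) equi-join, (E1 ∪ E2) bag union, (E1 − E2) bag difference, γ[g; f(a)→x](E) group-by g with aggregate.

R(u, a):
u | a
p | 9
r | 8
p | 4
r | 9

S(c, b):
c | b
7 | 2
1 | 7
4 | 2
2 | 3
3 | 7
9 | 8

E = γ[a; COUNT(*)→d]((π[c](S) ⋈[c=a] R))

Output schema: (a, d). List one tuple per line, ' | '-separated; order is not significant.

Subexpression sizes:
  S → 6
  π[c](S) → 6
  R → 4
  (π[c](S) ⋈[c=a] R) → 3
  γ[a; COUNT(*)→d]((π[c](S) ⋈[c=a] R)) → 2

== RESULT ==
a | d
4 | 1
9 | 2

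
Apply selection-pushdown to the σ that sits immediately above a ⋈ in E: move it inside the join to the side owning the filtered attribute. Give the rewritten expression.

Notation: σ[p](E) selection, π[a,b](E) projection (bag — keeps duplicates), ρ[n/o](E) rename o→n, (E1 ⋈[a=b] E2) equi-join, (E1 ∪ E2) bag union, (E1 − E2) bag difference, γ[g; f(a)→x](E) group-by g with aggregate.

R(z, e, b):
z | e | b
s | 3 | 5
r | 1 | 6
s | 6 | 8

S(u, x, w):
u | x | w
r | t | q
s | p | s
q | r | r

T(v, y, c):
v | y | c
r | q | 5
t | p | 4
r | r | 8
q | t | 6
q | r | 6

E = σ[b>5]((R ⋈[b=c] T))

σ filters on b, owned by the left side.
E' = (σ[b>5](R) ⋈[b=c] T)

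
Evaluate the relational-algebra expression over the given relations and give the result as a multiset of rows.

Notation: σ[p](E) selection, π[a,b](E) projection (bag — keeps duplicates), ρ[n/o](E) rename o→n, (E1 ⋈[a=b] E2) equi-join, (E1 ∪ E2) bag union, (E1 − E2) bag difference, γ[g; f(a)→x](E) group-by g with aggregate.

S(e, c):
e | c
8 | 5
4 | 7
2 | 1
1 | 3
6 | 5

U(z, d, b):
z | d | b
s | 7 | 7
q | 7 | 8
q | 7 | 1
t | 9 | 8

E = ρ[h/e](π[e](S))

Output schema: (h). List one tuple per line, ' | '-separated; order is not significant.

Subexpression sizes:
  S → 5
  π[e](S) → 5
  ρ[h/e](π[e](S)) → 5

== RESULT ==
h
1
2
4
6
8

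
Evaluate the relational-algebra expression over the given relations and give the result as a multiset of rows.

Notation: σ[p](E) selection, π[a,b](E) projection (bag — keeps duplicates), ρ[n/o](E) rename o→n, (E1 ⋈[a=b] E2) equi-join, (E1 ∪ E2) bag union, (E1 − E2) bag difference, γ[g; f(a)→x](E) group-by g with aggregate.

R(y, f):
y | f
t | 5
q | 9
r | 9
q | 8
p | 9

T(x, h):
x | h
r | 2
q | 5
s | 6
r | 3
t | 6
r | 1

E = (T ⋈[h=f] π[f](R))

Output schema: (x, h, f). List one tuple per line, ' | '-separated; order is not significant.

Per-node cardinality:
  T → 6
  R → 5
  π[f](R) → 5
  (T ⋈[h=f] π[f](R)) → 1

== RESULT ==
x | h | f
q | 5 | 5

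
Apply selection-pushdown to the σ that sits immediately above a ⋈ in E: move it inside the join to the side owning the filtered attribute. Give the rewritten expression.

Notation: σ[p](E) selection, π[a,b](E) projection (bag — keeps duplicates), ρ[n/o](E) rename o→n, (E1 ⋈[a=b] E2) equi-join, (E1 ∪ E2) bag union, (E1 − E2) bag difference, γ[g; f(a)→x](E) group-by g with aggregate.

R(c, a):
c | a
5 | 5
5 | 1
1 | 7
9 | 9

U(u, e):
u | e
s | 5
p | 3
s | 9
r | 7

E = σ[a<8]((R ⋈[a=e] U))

σ filters on a, owned by the left side.
E' = (σ[a<8](R) ⋈[a=e] U)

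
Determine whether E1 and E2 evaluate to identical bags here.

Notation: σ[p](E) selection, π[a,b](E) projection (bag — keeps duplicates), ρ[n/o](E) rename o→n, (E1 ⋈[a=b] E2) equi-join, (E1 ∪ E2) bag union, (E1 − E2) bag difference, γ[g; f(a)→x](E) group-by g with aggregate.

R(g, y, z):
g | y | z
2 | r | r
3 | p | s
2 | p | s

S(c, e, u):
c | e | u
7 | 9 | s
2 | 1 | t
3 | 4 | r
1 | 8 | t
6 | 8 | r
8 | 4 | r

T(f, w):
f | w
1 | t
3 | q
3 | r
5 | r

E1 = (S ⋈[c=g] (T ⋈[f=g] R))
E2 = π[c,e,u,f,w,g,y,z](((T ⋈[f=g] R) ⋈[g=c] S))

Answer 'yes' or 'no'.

E1 per-node cardinality:
  S → 6
  T → 4
  R → 3
  (T ⋈[f=g] R) → 2
  (S ⋈[c=g] (T ⋈[f=g] R)) → 2
E2 per-node cardinality:
  T → 4
  R → 3
  (T ⋈[f=g] R) → 2
  S → 6
  ((T ⋈[f=g] R) ⋈[g=c] S) → 2
  π[c,e,u,f,w,g,y,z](((T ⋈[f=g] R) ⋈[g=c] S)) → 2

E1 and E2 produce the same multiset:
c | e | u | f | w | g | y | z
3 | 4 | r | 3 | q | 3 | p | s
3 | 4 | r | 3 | r | 3 | p | s

yes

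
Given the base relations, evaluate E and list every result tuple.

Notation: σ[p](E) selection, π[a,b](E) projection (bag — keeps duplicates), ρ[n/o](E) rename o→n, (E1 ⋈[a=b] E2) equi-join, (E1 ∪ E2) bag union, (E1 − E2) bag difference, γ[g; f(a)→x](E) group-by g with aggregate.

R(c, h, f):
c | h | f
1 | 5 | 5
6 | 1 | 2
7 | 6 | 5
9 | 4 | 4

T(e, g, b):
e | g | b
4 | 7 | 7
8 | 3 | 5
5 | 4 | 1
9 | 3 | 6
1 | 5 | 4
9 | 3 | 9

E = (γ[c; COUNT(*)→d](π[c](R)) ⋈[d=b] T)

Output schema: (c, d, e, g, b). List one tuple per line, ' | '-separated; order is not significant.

Subexpression sizes:
  R → 4
  π[c](R) → 4
  γ[c; COUNT(*)→d](π[c](R)) → 4
  T → 6
  (γ[c; COUNT(*)→d](π[c](R)) ⋈[d=b] T) → 4

== RESULT ==
c | d | e | g | b
1 | 1 | 5 | 4 | 1
6 | 1 | 5 | 4 | 1
7 | 1 | 5 | 4 | 1
9 | 1 | 5 | 4 | 1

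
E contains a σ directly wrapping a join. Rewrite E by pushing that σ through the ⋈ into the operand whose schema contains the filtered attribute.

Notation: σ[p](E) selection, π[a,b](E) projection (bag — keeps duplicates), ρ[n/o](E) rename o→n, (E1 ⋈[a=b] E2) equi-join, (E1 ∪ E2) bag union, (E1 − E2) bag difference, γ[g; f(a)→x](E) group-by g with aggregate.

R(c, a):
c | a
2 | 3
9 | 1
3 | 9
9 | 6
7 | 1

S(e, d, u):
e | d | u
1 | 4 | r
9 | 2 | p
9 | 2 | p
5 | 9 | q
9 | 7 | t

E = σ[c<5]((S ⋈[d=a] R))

σ filters on c, owned by the right side.
E' = (S ⋈[d=a] σ[c<5](R))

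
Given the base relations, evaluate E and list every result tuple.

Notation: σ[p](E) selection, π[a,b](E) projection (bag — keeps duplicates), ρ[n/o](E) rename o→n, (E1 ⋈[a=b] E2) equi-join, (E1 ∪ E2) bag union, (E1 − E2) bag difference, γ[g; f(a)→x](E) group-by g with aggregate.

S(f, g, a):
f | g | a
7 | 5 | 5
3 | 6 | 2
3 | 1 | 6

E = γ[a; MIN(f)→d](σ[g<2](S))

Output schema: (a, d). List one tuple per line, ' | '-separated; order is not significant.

Stepwise |·|:
  S → 3
  σ[g<2](S) → 1
  γ[a; MIN(f)→d](σ[g<2](S)) → 1

== RESULT ==
a | d
6 | 3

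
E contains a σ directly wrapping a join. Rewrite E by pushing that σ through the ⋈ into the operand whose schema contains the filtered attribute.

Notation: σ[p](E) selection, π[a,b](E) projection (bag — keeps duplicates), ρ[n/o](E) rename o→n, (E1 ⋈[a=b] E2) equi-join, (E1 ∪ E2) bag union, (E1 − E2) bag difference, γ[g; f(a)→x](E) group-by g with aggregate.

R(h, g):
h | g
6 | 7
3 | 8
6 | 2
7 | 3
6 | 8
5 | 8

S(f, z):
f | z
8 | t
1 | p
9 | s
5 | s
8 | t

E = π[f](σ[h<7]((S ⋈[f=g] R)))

σ filters on h, owned by the right side.
E' = π[f]((S ⋈[f=g] σ[h<7](R)))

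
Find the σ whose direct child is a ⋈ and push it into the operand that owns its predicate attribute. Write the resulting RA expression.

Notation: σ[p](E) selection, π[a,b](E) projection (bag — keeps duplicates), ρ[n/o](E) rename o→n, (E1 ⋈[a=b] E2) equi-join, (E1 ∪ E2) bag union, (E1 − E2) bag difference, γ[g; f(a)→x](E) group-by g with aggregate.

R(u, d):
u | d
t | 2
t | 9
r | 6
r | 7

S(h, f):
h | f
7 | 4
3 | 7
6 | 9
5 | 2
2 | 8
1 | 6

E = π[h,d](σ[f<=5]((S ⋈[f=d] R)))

σ filters on f, owned by the left side.
E' = π[h,d]((σ[f<=5](S) ⋈[f=d] R))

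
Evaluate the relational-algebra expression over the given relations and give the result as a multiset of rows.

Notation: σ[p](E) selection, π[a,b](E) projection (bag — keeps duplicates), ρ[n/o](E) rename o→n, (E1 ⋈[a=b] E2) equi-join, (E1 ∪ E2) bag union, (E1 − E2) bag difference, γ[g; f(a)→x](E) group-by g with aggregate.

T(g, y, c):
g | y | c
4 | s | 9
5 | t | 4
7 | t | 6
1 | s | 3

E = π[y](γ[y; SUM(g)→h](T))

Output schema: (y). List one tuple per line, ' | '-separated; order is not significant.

Subexpression sizes:
  T → 4
  γ[y; SUM(g)→h](T) → 2
  π[y](γ[y; SUM(g)→h](T)) → 2

== RESULT ==
y
s
t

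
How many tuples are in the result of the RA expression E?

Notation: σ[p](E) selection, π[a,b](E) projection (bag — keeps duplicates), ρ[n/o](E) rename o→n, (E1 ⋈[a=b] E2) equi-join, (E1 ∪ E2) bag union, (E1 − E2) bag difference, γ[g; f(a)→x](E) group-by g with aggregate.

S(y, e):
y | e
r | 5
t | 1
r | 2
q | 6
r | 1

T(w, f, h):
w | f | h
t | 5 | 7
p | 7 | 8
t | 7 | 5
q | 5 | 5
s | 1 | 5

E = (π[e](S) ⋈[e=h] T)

Subexpression sizes:
  S → 5
  π[e](S) → 5
  T → 5
  (π[e](S) ⋈[e=h] T) → 3

|E| = 3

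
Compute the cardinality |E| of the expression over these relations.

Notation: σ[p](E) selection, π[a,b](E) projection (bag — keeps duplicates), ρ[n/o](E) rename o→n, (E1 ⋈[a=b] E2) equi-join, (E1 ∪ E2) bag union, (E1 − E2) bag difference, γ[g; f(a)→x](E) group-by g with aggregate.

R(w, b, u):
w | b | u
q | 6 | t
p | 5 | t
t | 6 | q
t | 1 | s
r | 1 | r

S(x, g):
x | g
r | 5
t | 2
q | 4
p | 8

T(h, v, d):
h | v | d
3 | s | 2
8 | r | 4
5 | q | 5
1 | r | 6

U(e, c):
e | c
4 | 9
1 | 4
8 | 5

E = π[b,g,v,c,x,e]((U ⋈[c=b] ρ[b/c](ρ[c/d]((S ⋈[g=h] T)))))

Subexpression sizes:
  U → 3
  S → 4
  T → 4
  (S ⋈[g=h] T) → 2
  ρ[c/d]((S ⋈[g=h] T)) → 2
  ρ[b/c](ρ[c/d]((S ⋈[g=h] T))) → 2
  (U ⋈[c=b] ρ[b/c](ρ[c/d]((S ⋈[g=h] T)))) → 2
  π[b,g,v,c,x,e]((U ⋈[c=b] ρ[b/c](ρ[c/d]((S ⋈[g=h] T))))) → 2

|E| = 2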